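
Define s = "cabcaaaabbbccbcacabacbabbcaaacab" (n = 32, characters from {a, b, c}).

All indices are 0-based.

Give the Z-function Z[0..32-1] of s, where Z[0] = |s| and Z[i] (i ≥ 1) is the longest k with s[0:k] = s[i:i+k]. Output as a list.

[32, 0, 0, 2, 0, 0, 0, 0, 0, 0, 0, 1, 1, 0, 2, 0, 3, 0, 0, 0, 1, 0, 0, 0, 0, 2, 0, 0, 0, 3, 0, 0]

Z[0]=32
i=1: outside box; Z[1]=0
i=2: outside box; Z[2]=0
i=3: outside box; Z[3]=2 grow→box=[3,5)
i=4: min(r-i=1, Z[1]=0)=0; Z[4]=0
i=5: outside box; Z[5]=0
i=6: outside box; Z[6]=0
i=7: outside box; Z[7]=0
i=8: outside box; Z[8]=0
i=9: outside box; Z[9]=0
i=10: outside box; Z[10]=0
i=11: outside box; Z[11]=1 grow→box=[11,12)
i=12: outside box; Z[12]=1 grow→box=[12,13)
i=13: outside box; Z[13]=0
i=14: outside box; Z[14]=2 grow→box=[14,16)
i=15: min(r-i=1, Z[1]=0)=0; Z[15]=0
i=16: outside box; Z[16]=3 grow→box=[16,19)
i=17: min(r-i=2, Z[1]=0)=0; Z[17]=0
i=18: min(r-i=1, Z[2]=0)=0; Z[18]=0
i=19: outside box; Z[19]=0
i=20: outside box; Z[20]=1 grow→box=[20,21)
i=21: outside box; Z[21]=0
i=22: outside box; Z[22]=0
i=23: outside box; Z[23]=0
i=24: outside box; Z[24]=0
i=25: outside box; Z[25]=2 grow→box=[25,27)
i=26: min(r-i=1, Z[1]=0)=0; Z[26]=0
i=27: outside box; Z[27]=0
i=28: outside box; Z[28]=0
i=29: outside box; Z[29]=3 grow→box=[29,32)
i=30: min(r-i=2, Z[1]=0)=0; Z[30]=0
i=31: min(r-i=1, Z[2]=0)=0; Z[31]=0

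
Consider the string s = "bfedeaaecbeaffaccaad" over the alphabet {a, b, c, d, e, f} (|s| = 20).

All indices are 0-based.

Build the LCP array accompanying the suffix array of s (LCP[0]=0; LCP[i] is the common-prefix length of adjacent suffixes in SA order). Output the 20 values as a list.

rank | idx | suffix
   0 |  17 | aad
   1 |   5 | aaecbeaffaccaad
   2 |  14 | accaad
   3 |  18 | ad
   4 |   6 | aecbeaffaccaad
   5 |  11 | affaccaad
   6 |   9 | beaffaccaad
   7 |   0 | bfedeaaecbeaffaccaad
   8 |  16 | caad
   9 |   8 | cbeaffaccaad
  10 |  15 | ccaad
  11 |  19 | d
  12 |   3 | deaaecbeaffaccaad
  13 |   4 | eaaecbeaffaccaad
  14 |  10 | eaffaccaad
  15 |   7 | ecbeaffaccaad
  16 |   2 | edeaaecbeaffaccaad
  17 |  13 | faccaad
  18 |   1 | fedeaaecbeaffaccaad
  19 |  12 | ffaccaad

SA = [17, 5, 14, 18, 6, 11, 9, 0, 16, 8, 15, 19, 3, 4, 10, 7, 2, 13, 1, 12]
i: (SA[i-1],SA[i]) lcp shared
  1: (17,5) 2 'aa'
  2: (5,14) 1 'a'
  3: (14,18) 1 'a'
  4: (18,6) 1 'a'
  5: (6,11) 1 'a'
  6: (11,9) 0 ''
  7: (9,0) 1 'b'
  8: (0,16) 0 ''
  9: (16,8) 1 'c'
  10: (8,15) 1 'c'
  11: (15,19) 0 ''
  12: (19,3) 1 'd'
  13: (3,4) 0 ''
  14: (4,10) 2 'ea'
  15: (10,7) 1 'e'
  16: (7,2) 1 'e'
  17: (2,13) 0 ''
  18: (13,1) 1 'f'
  19: (1,12) 1 'f'

[0, 2, 1, 1, 1, 1, 0, 1, 0, 1, 1, 0, 1, 0, 2, 1, 1, 0, 1, 1]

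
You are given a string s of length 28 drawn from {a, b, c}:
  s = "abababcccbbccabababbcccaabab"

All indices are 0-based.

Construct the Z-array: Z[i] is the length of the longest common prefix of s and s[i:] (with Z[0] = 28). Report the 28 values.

Z[0]=28
i=1: i≥r, start 0; Z[1]=0
i=2: i≥r, start 0; Z[2]=4 extend→box=[2,6)
i=3: min(r-i=3, Z[1]=0)=0; Z[3]=0
i=4: min(r-i=2, Z[2]=4)=2; Z[4]=2
i=5: min(r-i=1, Z[3]=0)=0; Z[5]=0
i=6: i≥r, start 0; Z[6]=0
i=7: i≥r, start 0; Z[7]=0
i=8: i≥r, start 0; Z[8]=0
i=9: i≥r, start 0; Z[9]=0
i=10: i≥r, start 0; Z[10]=0
i=11: i≥r, start 0; Z[11]=0
i=12: i≥r, start 0; Z[12]=0
i=13: i≥r, start 0; Z[13]=6 extend→box=[13,19)
i=14: min(r-i=5, Z[1]=0)=0; Z[14]=0
i=15: min(r-i=4, Z[2]=4)=4; Z[15]=4
i=16: min(r-i=3, Z[3]=0)=0; Z[16]=0
i=17: min(r-i=2, Z[4]=2)=2; Z[17]=2
i=18: min(r-i=1, Z[5]=0)=0; Z[18]=0
i=19: i≥r, start 0; Z[19]=0
i=20: i≥r, start 0; Z[20]=0
i=21: i≥r, start 0; Z[21]=0
i=22: i≥r, start 0; Z[22]=0
i=23: i≥r, start 0; Z[23]=1 extend→box=[23,24)
i=24: i≥r, start 0; Z[24]=4 extend→box=[24,28)
i=25: min(r-i=3, Z[1]=0)=0; Z[25]=0
i=26: min(r-i=2, Z[2]=4)=2; Z[26]=2
i=27: min(r-i=1, Z[3]=0)=0; Z[27]=0

[28, 0, 4, 0, 2, 0, 0, 0, 0, 0, 0, 0, 0, 6, 0, 4, 0, 2, 0, 0, 0, 0, 0, 1, 4, 0, 2, 0]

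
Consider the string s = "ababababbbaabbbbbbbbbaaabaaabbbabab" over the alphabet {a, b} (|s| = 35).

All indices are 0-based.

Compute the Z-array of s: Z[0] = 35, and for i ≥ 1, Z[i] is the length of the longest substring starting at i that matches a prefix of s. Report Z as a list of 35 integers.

[35, 0, 6, 0, 4, 0, 2, 0, 0, 0, 1, 2, 0, 0, 0, 0, 0, 0, 0, 0, 0, 1, 1, 3, 0, 1, 1, 2, 0, 0, 0, 4, 0, 2, 0]

Z[0]=35
i=1: fresh scan; Z[1]=0
i=2: fresh scan; Z[2]=6 grow→box=[2,8)
i=3: min(r-i=5, Z[1]=0)=0; Z[3]=0
i=4: min(r-i=4, Z[2]=6)=4; Z[4]=4
i=5: min(r-i=3, Z[3]=0)=0; Z[5]=0
i=6: min(r-i=2, Z[4]=4)=2; Z[6]=2
i=7: min(r-i=1, Z[5]=0)=0; Z[7]=0
i=8: fresh scan; Z[8]=0
i=9: fresh scan; Z[9]=0
i=10: fresh scan; Z[10]=1 grow→box=[10,11)
i=11: fresh scan; Z[11]=2 grow→box=[11,13)
i=12: min(r-i=1, Z[1]=0)=0; Z[12]=0
i=13: fresh scan; Z[13]=0
i=14: fresh scan; Z[14]=0
i=15: fresh scan; Z[15]=0
i=16: fresh scan; Z[16]=0
i=17: fresh scan; Z[17]=0
i=18: fresh scan; Z[18]=0
i=19: fresh scan; Z[19]=0
i=20: fresh scan; Z[20]=0
i=21: fresh scan; Z[21]=1 grow→box=[21,22)
i=22: fresh scan; Z[22]=1 grow→box=[22,23)
i=23: fresh scan; Z[23]=3 grow→box=[23,26)
i=24: min(r-i=2, Z[1]=0)=0; Z[24]=0
i=25: min(r-i=1, Z[2]=6)=1; Z[25]=1
i=26: fresh scan; Z[26]=1 grow→box=[26,27)
i=27: fresh scan; Z[27]=2 grow→box=[27,29)
i=28: min(r-i=1, Z[1]=0)=0; Z[28]=0
i=29: fresh scan; Z[29]=0
i=30: fresh scan; Z[30]=0
i=31: fresh scan; Z[31]=4 grow→box=[31,35)
i=32: min(r-i=3, Z[1]=0)=0; Z[32]=0
i=33: min(r-i=2, Z[2]=6)=2; Z[33]=2
i=34: min(r-i=1, Z[3]=0)=0; Z[34]=0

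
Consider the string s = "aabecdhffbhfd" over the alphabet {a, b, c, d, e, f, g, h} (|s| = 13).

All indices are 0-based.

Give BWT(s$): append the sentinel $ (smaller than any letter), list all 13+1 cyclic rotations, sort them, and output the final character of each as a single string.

d$aafefcbfhhbd

rank  rotation        last
    0  $aabecdhffbhfd  d
    1  aabecdhffbhfd$  $
    2  abecdhffbhfd$a  a
    3  becdhffbhfd$aa  a
    4  bhfd$aabecdhff  f
    5  cdhffbhfd$aabe  e
    6  d$aabecdhffbhf  f
    7  dhffbhfd$aabec  c
    8  ecdhffbhfd$aab  b
    9  fbhfd$aabecdhf  f
   10  fd$aabecdhffbh  h
   11  ffbhfd$aabecdh  h
   12  hfd$aabecdhffb  b
   13  hffbhfd$aabecd  d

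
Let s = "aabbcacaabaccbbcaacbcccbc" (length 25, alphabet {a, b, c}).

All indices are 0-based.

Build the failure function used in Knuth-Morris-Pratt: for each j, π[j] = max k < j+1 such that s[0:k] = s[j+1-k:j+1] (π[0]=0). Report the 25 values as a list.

π[0] = 0
j=1 s[j]='a': π[1]=1 (border 'a')
j=2 s[j]='b': k: 1→0; π[2]=0 (border '')
j=3 s[j]='b': π[3]=0 (border '')
j=4 s[j]='c': π[4]=0 (border '')
j=5 s[j]='a': π[5]=1 (border 'a')
j=6 s[j]='c': k: 1→0; π[6]=0 (border '')
j=7 s[j]='a': π[7]=1 (border 'a')
j=8 s[j]='a': π[8]=2 (border 'aa')
j=9 s[j]='b': π[9]=3 (border 'aab')
j=10 s[j]='a': k: 3→0; π[10]=1 (border 'a')
j=11 s[j]='c': k: 1→0; π[11]=0 (border '')
j=12 s[j]='c': π[12]=0 (border '')
j=13 s[j]='b': π[13]=0 (border '')
j=14 s[j]='b': π[14]=0 (border '')
j=15 s[j]='c': π[15]=0 (border '')
j=16 s[j]='a': π[16]=1 (border 'a')
j=17 s[j]='a': π[17]=2 (border 'aa')
j=18 s[j]='c': k: 2→1→0; π[18]=0 (border '')
j=19 s[j]='b': π[19]=0 (border '')
j=20 s[j]='c': π[20]=0 (border '')
j=21 s[j]='c': π[21]=0 (border '')
j=22 s[j]='c': π[22]=0 (border '')
j=23 s[j]='b': π[23]=0 (border '')
j=24 s[j]='c': π[24]=0 (border '')

[0, 1, 0, 0, 0, 1, 0, 1, 2, 3, 1, 0, 0, 0, 0, 0, 1, 2, 0, 0, 0, 0, 0, 0, 0]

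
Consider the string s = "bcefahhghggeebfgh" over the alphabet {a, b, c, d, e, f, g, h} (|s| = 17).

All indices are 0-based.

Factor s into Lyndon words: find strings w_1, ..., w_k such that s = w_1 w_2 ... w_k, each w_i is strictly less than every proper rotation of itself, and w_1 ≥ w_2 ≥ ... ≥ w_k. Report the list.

["bcef", "ahhghggeebfgh"]

emit factor 1: 'bcef' (i=0, period=4)
emit factor 2: 'ahhghggeebfgh' (i=4, period=13)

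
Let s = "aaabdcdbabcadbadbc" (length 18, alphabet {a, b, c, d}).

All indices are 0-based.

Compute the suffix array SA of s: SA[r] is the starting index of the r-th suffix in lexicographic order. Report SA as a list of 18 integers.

[0, 1, 8, 2, 11, 14, 7, 13, 16, 9, 3, 17, 10, 5, 6, 12, 15, 4]

sorted suffixes:
  #0 SA[0]=0  'aaabdcdbabcadbadbc'
  #1 SA[1]=1  'aabdcdbabcadbadbc'
  #2 SA[2]=8  'abcadbadbc'
  #3 SA[3]=2  'abdcdbabcadbadbc'
  #4 SA[4]=11  'adbadbc'
  #5 SA[5]=14  'adbc'
  #6 SA[6]=7  'babcadbadbc'
  #7 SA[7]=13  'badbc'
  #8 SA[8]=16  'bc'
  #9 SA[9]=9  'bcadbadbc'
  #10 SA[10]=3  'bdcdbabcadbadbc'
  #11 SA[11]=17  'c'
  #12 SA[12]=10  'cadbadbc'
  #13 SA[13]=5  'cdbabcadbadbc'
  #14 SA[14]=6  'dbabcadbadbc'
  #15 SA[15]=12  'dbadbc'
  #16 SA[16]=15  'dbc'
  #17 SA[17]=4  'dcdbabcadbadbc'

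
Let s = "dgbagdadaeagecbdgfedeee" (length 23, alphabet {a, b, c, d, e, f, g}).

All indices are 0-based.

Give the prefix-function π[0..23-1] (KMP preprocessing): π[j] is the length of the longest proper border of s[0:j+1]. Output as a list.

[0, 0, 0, 0, 0, 1, 0, 1, 0, 0, 0, 0, 0, 0, 0, 1, 2, 0, 0, 1, 0, 0, 0]

π[0] = 0
j=1 s[j]='g': π[1]=0 (border '')
j=2 s[j]='b': π[2]=0 (border '')
j=3 s[j]='a': π[3]=0 (border '')
j=4 s[j]='g': π[4]=0 (border '')
j=5 s[j]='d': π[5]=1 (border 'd')
j=6 s[j]='a': k: 1→0; π[6]=0 (border '')
j=7 s[j]='d': π[7]=1 (border 'd')
j=8 s[j]='a': k: 1→0; π[8]=0 (border '')
j=9 s[j]='e': π[9]=0 (border '')
j=10 s[j]='a': π[10]=0 (border '')
j=11 s[j]='g': π[11]=0 (border '')
j=12 s[j]='e': π[12]=0 (border '')
j=13 s[j]='c': π[13]=0 (border '')
j=14 s[j]='b': π[14]=0 (border '')
j=15 s[j]='d': π[15]=1 (border 'd')
j=16 s[j]='g': π[16]=2 (border 'dg')
j=17 s[j]='f': k: 2→0; π[17]=0 (border '')
j=18 s[j]='e': π[18]=0 (border '')
j=19 s[j]='d': π[19]=1 (border 'd')
j=20 s[j]='e': k: 1→0; π[20]=0 (border '')
j=21 s[j]='e': π[21]=0 (border '')
j=22 s[j]='e': π[22]=0 (border '')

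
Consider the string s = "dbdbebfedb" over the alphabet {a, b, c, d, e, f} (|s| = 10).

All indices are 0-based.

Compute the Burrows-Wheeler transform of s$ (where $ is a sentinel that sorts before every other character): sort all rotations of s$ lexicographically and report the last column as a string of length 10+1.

rank  rotation     last
    0  $dbdbebfedb  b
    1  b$dbdbebfed  d
    2  bdbebfedb$d  d
    3  bebfedb$dbd  d
    4  bfedb$dbdbe  e
    5  db$dbdbebfe  e
    6  dbdbebfedb$  $
    7  dbebfedb$db  b
    8  ebfedb$dbdb  b
    9  edb$dbdbebf  f
   10  fedb$dbdbeb  b

bdddee$bbfb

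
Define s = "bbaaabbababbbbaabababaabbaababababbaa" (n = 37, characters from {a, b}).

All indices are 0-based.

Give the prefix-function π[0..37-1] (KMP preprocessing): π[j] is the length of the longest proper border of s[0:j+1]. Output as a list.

[0, 1, 0, 0, 0, 1, 2, 3, 1, 0, 1, 2, 2, 2, 3, 4, 1, 0, 1, 0, 1, 0, 0, 1, 2, 3, 4, 1, 0, 1, 0, 1, 0, 1, 2, 3, 4]

π[0] = 0
j=1 s[j]='b': π[1]=1 (border 'b')
j=2 s[j]='a': k: 1→0; π[2]=0 (border '')
j=3 s[j]='a': π[3]=0 (border '')
j=4 s[j]='a': π[4]=0 (border '')
j=5 s[j]='b': π[5]=1 (border 'b')
j=6 s[j]='b': π[6]=2 (border 'bb')
j=7 s[j]='a': π[7]=3 (border 'bba')
j=8 s[j]='b': k: 3→0; π[8]=1 (border 'b')
j=9 s[j]='a': k: 1→0; π[9]=0 (border '')
j=10 s[j]='b': π[10]=1 (border 'b')
j=11 s[j]='b': π[11]=2 (border 'bb')
j=12 s[j]='b': k: 2→1; π[12]=2 (border 'bb')
j=13 s[j]='b': k: 2→1; π[13]=2 (border 'bb')
j=14 s[j]='a': π[14]=3 (border 'bba')
j=15 s[j]='a': π[15]=4 (border 'bbaa')
j=16 s[j]='b': k: 4→0; π[16]=1 (border 'b')
j=17 s[j]='a': k: 1→0; π[17]=0 (border '')
j=18 s[j]='b': π[18]=1 (border 'b')
j=19 s[j]='a': k: 1→0; π[19]=0 (border '')
j=20 s[j]='b': π[20]=1 (border 'b')
j=21 s[j]='a': k: 1→0; π[21]=0 (border '')
j=22 s[j]='a': π[22]=0 (border '')
j=23 s[j]='b': π[23]=1 (border 'b')
j=24 s[j]='b': π[24]=2 (border 'bb')
j=25 s[j]='a': π[25]=3 (border 'bba')
j=26 s[j]='a': π[26]=4 (border 'bbaa')
j=27 s[j]='b': k: 4→0; π[27]=1 (border 'b')
j=28 s[j]='a': k: 1→0; π[28]=0 (border '')
j=29 s[j]='b': π[29]=1 (border 'b')
j=30 s[j]='a': k: 1→0; π[30]=0 (border '')
j=31 s[j]='b': π[31]=1 (border 'b')
j=32 s[j]='a': k: 1→0; π[32]=0 (border '')
j=33 s[j]='b': π[33]=1 (border 'b')
j=34 s[j]='b': π[34]=2 (border 'bb')
j=35 s[j]='a': π[35]=3 (border 'bba')
j=36 s[j]='a': π[36]=4 (border 'bbaa')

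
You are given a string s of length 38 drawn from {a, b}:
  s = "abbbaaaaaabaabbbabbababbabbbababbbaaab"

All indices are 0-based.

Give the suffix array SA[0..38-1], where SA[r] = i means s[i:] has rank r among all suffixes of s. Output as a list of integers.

[4, 5, 6, 34, 7, 35, 8, 11, 36, 9, 19, 28, 16, 21, 0, 30, 24, 12, 37, 3, 33, 10, 18, 27, 15, 20, 29, 23, 2, 32, 17, 26, 14, 22, 1, 31, 25, 13]

rank→(start, suffix):
  0 → (4, 'aaaaaabaabbbabbababbabbbababbbaaab')
  1 → (5, 'aaaaabaabbbabbababbabbbababbbaaab')
  2 → (6, 'aaaabaabbbabbababbabbbababbbaaab')
  3 → (34, 'aaab')
  4 → (7, 'aaabaabbbabbababbabbbababbbaaab')
  5 → (35, 'aab')
  6 → (8, 'aabaabbbabbababbabbbababbbaaab')
  7 → (11, 'aabbbabbababbabbbababbbaaab')
  8 → (36, 'ab')
  9 → (9, 'abaabbbabbababbabbbababbbaaab')
  10 → (19, 'ababbabbbababbbaaab')
  11 → (28, 'ababbbaaab')
  12 → (16, 'abbababbabbbababbbaaab')
  13 → (21, 'abbabbbababbbaaab')
  14 → (0, 'abbbaaaaaabaabbbabbababbabbbababbbaaab')
  15 → (30, 'abbbaaab')
  16 → (24, 'abbbababbbaaab')
  17 → (12, 'abbbabbababbabbbababbbaaab')
  18 → (37, 'b')
  19 → (3, 'baaaaaabaabbbabbababbabbbababbbaaab')
  20 → (33, 'baaab')
  21 → (10, 'baabbbabbababbabbbababbbaaab')
  22 → (18, 'bababbabbbababbbaaab')
  23 → (27, 'bababbbaaab')
  24 → (15, 'babbababbabbbababbbaaab')
  25 → (20, 'babbabbbababbbaaab')
  26 → (29, 'babbbaaab')
  27 → (23, 'babbbababbbaaab')
  28 → (2, 'bbaaaaaabaabbbabbababbabbbababbbaaab')
  29 → (32, 'bbaaab')
  30 → (17, 'bbababbabbbababbbaaab')
  31 → (26, 'bbababbbaaab')
  32 → (14, 'bbabbababbabbbababbbaaab')
  33 → (22, 'bbabbbababbbaaab')
  34 → (1, 'bbbaaaaaabaabbbabbababbabbbababbbaaab')
  35 → (31, 'bbbaaab')
  36 → (25, 'bbbababbbaaab')
  37 → (13, 'bbbabbababbabbbababbbaaab')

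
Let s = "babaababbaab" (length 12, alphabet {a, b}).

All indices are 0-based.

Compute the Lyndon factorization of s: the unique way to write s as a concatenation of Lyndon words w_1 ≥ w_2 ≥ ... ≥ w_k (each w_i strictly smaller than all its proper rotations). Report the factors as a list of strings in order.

["b", "ab", "aababb", "aab"]

emit factor 1: 'b' (i=0, period=1)
emit factor 2: 'ab' (i=1, period=2)
emit factor 3: 'aababb' (i=3, period=6)
emit factor 4: 'aab' (i=9, period=3)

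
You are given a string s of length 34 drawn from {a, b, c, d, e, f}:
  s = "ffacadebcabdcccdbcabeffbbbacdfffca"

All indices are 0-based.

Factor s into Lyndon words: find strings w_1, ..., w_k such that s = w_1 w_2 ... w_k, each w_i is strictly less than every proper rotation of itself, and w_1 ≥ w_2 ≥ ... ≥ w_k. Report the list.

emit factor 1: 'f' (i=0, period=1)
emit factor 2: 'f' (i=1, period=1)
emit factor 3: 'acadebc' (i=2, period=7)
emit factor 4: 'abdcccdbcabeffbbbacdfffc' (i=9, period=24)
emit factor 5: 'a' (i=33, period=1)

["f", "f", "acadebc", "abdcccdbcabeffbbbacdfffc", "a"]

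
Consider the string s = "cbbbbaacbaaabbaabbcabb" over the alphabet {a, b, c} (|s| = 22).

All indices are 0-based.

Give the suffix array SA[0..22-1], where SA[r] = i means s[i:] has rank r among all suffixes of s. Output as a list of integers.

rank | idx | suffix
   0 |   9 | aaabbaabbcabb
   1 |  10 | aabbaabbcabb
   2 |  14 | aabbcabb
   3 |   5 | aacbaaabbaabbcabb
   4 |  19 | abb
   5 |  11 | abbaabbcabb
   6 |  15 | abbcabb
   7 |   6 | acbaaabbaabbcabb
   8 |  21 | b
   9 |   8 | baaabbaabbcabb
  10 |  13 | baabbcabb
  11 |   4 | baacbaaabbaabbcabb
  12 |  20 | bb
  13 |  12 | bbaabbcabb
  14 |   3 | bbaacbaaabbaabbcabb
  15 |   2 | bbbaacbaaabbaabbcabb
  16 |   1 | bbbbaacbaaabbaabbcabb
  17 |  16 | bbcabb
  18 |  17 | bcabb
  19 |  18 | cabb
  20 |   7 | cbaaabbaabbcabb
  21 |   0 | cbbbbaacbaaabbaabbcabb

[9, 10, 14, 5, 19, 11, 15, 6, 21, 8, 13, 4, 20, 12, 3, 2, 1, 16, 17, 18, 7, 0]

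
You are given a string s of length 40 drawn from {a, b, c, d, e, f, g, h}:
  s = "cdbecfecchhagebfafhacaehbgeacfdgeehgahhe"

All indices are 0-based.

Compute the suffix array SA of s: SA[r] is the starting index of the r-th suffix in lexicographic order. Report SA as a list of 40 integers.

[19, 27, 21, 16, 11, 36, 2, 14, 24, 20, 7, 0, 28, 4, 8, 1, 30, 39, 26, 13, 6, 3, 32, 22, 33, 15, 29, 5, 17, 35, 25, 12, 31, 18, 10, 23, 38, 34, 9, 37]

rank→(start, suffix):
  0 → (19, 'acaehbgeacfdgeehgahhe')
  1 → (27, 'acfdgeehgahhe')
  2 → (21, 'aehbgeacfdgeehgahhe')
  3 → (16, 'afhacaehbgeacfdgeehgahhe')
  4 → (11, 'agebfafhacaehbgeacfdgeehgahhe')
  5 → (36, 'ahhe')
  6 → (2, 'becfecchhagebfafhacaehbgeacfdgeehgahhe')
  7 → (14, 'bfafhacaehbgeacfdgeehgahhe')
  8 → (24, 'bgeacfdgeehgahhe')
  9 → (20, 'caehbgeacfdgeehgahhe')
  10 → (7, 'cchhagebfafhacaehbgeacfdgeehgahhe')
  11 → (0, 'cdbecfecchhagebfafhacaehbgeacfdgeehgahhe')
  12 → (28, 'cfdgeehgahhe')
  13 → (4, 'cfecchhagebfafhacaehbgeacfdgeehgahhe')
  14 → (8, 'chhagebfafhacaehbgeacfdgeehgahhe')
  15 → (1, 'dbecfecchhagebfafhacaehbgeacfdgeehgahhe')
  16 → (30, 'dgeehgahhe')
  17 → (39, 'e')
  18 → (26, 'eacfdgeehgahhe')
  19 → (13, 'ebfafhacaehbgeacfdgeehgahhe')
  20 → (6, 'ecchhagebfafhacaehbgeacfdgeehgahhe')
  21 → (3, 'ecfecchhagebfafhacaehbgeacfdgeehgahhe')
  22 → (32, 'eehgahhe')
  23 → (22, 'ehbgeacfdgeehgahhe')
  24 → (33, 'ehgahhe')
  25 → (15, 'fafhacaehbgeacfdgeehgahhe')
  26 → (29, 'fdgeehgahhe')
  27 → (5, 'fecchhagebfafhacaehbgeacfdgeehgahhe')
  28 → (17, 'fhacaehbgeacfdgeehgahhe')
  29 → (35, 'gahhe')
  30 → (25, 'geacfdgeehgahhe')
  31 → (12, 'gebfafhacaehbgeacfdgeehgahhe')
  32 → (31, 'geehgahhe')
  33 → (18, 'hacaehbgeacfdgeehgahhe')
  34 → (10, 'hagebfafhacaehbgeacfdgeehgahhe')
  35 → (23, 'hbgeacfdgeehgahhe')
  36 → (38, 'he')
  37 → (34, 'hgahhe')
  38 → (9, 'hhagebfafhacaehbgeacfdgeehgahhe')
  39 → (37, 'hhe')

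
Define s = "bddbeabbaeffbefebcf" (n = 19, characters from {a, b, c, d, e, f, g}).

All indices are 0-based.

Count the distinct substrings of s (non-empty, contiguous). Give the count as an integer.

175

rank | idx | suffix
   0 |   5 | abbaeffbefebcf
   1 |   8 | aeffbefebcf
   2 |   7 | baeffbefebcf
   3 |   6 | bbaeffbefebcf
   4 |  16 | bcf
   5 |   0 | bddbeabbaeffbefebcf
   6 |   3 | beabbaeffbefebcf
   7 |  12 | befebcf
   8 |  17 | cf
   9 |   2 | dbeabbaeffbefebcf
  10 |   1 | ddbeabbaeffbefebcf
  11 |   4 | eabbaeffbefebcf
  12 |  15 | ebcf
  13 |  13 | efebcf
  14 |   9 | effbefebcf
  15 |  18 | f
  16 |  11 | fbefebcf
  17 |  14 | febcf
  18 |  10 | ffbefebcf

SA = [5, 8, 7, 6, 16, 0, 3, 12, 17, 2, 1, 4, 15, 13, 9, 18, 11, 14, 10]
rank  pair      lcp
   1  s[5:],s[8:]  1  'a'
   2  s[8:],s[7:]  0  ''
   3  s[7:],s[6:]  1  'b'
   4  s[6:],s[16:]  1  'b'
   5  s[16:],s[0:]  1  'b'
   6  s[0:],s[3:]  1  'b'
   7  s[3:],s[12:]  2  'be'
   8  s[12:],s[17:]  0  ''
   9  s[17:],s[2:]  0  ''
  10  s[2:],s[1:]  1  'd'
  11  s[1:],s[4:]  0  ''
  12  s[4:],s[15:]  1  'e'
  13  s[15:],s[13:]  1  'e'
  14  s[13:],s[9:]  2  'ef'
  15  s[9:],s[18:]  0  ''
  16  s[18:],s[11:]  1  'f'
  17  s[11:],s[14:]  1  'f'
  18  s[14:],s[10:]  1  'f'

n(n+1)/2 = 19·20/2 = 190
Σ LCP = 0 + 1 + 0 + 1 + 1 + 1 + 1 + 2 + 0 + 0 + 1 + 0 + 1 + 1 + 2 + 0 + 1 + 1 + 1 = 15
distinct = 190 − 15 = 175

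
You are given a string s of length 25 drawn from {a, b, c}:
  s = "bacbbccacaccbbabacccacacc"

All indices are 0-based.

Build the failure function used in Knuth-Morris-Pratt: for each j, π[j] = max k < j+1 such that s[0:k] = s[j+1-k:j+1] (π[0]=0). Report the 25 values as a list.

[0, 0, 0, 1, 1, 0, 0, 0, 0, 0, 0, 0, 1, 1, 2, 1, 2, 3, 0, 0, 0, 0, 0, 0, 0]

π[0] = 0
j=1 s[j]='a': π[1]=0 (border '')
j=2 s[j]='c': π[2]=0 (border '')
j=3 s[j]='b': π[3]=1 (border 'b')
j=4 s[j]='b': k: 1→0; π[4]=1 (border 'b')
j=5 s[j]='c': k: 1→0; π[5]=0 (border '')
j=6 s[j]='c': π[6]=0 (border '')
j=7 s[j]='a': π[7]=0 (border '')
j=8 s[j]='c': π[8]=0 (border '')
j=9 s[j]='a': π[9]=0 (border '')
j=10 s[j]='c': π[10]=0 (border '')
j=11 s[j]='c': π[11]=0 (border '')
j=12 s[j]='b': π[12]=1 (border 'b')
j=13 s[j]='b': k: 1→0; π[13]=1 (border 'b')
j=14 s[j]='a': π[14]=2 (border 'ba')
j=15 s[j]='b': k: 2→0; π[15]=1 (border 'b')
j=16 s[j]='a': π[16]=2 (border 'ba')
j=17 s[j]='c': π[17]=3 (border 'bac')
j=18 s[j]='c': k: 3→0; π[18]=0 (border '')
j=19 s[j]='c': π[19]=0 (border '')
j=20 s[j]='a': π[20]=0 (border '')
j=21 s[j]='c': π[21]=0 (border '')
j=22 s[j]='a': π[22]=0 (border '')
j=23 s[j]='c': π[23]=0 (border '')
j=24 s[j]='c': π[24]=0 (border '')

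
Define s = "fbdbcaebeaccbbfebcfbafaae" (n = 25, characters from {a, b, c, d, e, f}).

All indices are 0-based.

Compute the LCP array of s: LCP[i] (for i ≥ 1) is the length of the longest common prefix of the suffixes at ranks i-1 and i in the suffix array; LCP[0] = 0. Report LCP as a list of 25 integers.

sorted suffixes:
  #0 SA[0]=22  'aae'
  #1 SA[1]=9  'accbbfebcfbafaae'
  #2 SA[2]=23  'ae'
  #3 SA[3]=5  'aebeaccbbfebcfbafaae'
  #4 SA[4]=20  'afaae'
  #5 SA[5]=19  'bafaae'
  #6 SA[6]=12  'bbfebcfbafaae'
  #7 SA[7]=3  'bcaebeaccbbfebcfbafaae'
  #8 SA[8]=16  'bcfbafaae'
  #9 SA[9]=1  'bdbcaebeaccbbfebcfbafaae'
  #10 SA[10]=7  'beaccbbfebcfbafaae'
  #11 SA[11]=13  'bfebcfbafaae'
  #12 SA[12]=4  'caebeaccbbfebcfbafaae'
  #13 SA[13]=11  'cbbfebcfbafaae'
  #14 SA[14]=10  'ccbbfebcfbafaae'
  #15 SA[15]=17  'cfbafaae'
  #16 SA[16]=2  'dbcaebeaccbbfebcfbafaae'
  #17 SA[17]=24  'e'
  #18 SA[18]=8  'eaccbbfebcfbafaae'
  #19 SA[19]=15  'ebcfbafaae'
  #20 SA[20]=6  'ebeaccbbfebcfbafaae'
  #21 SA[21]=21  'faae'
  #22 SA[22]=18  'fbafaae'
  #23 SA[23]=0  'fbdbcaebeaccbbfebcfbafaae'
  #24 SA[24]=14  'febcfbafaae'

SA = [22, 9, 23, 5, 20, 19, 12, 3, 16, 1, 7, 13, 4, 11, 10, 17, 2, 24, 8, 15, 6, 21, 18, 0, 14]
[i] adj suffixes → lcp
  [1] 22/9 → 1 ('a')
  [2] 9/23 → 1 ('a')
  [3] 23/5 → 2 ('ae')
  [4] 5/20 → 1 ('a')
  [5] 20/19 → 0 ('')
  [6] 19/12 → 1 ('b')
  [7] 12/3 → 1 ('b')
  [8] 3/16 → 2 ('bc')
  [9] 16/1 → 1 ('b')
  [10] 1/7 → 1 ('b')
  [11] 7/13 → 1 ('b')
  [12] 13/4 → 0 ('')
  [13] 4/11 → 1 ('c')
  [14] 11/10 → 1 ('c')
  [15] 10/17 → 1 ('c')
  [16] 17/2 → 0 ('')
  [17] 2/24 → 0 ('')
  [18] 24/8 → 1 ('e')
  [19] 8/15 → 1 ('e')
  [20] 15/6 → 2 ('eb')
  [21] 6/21 → 0 ('')
  [22] 21/18 → 1 ('f')
  [23] 18/0 → 2 ('fb')
  [24] 0/14 → 1 ('f')

[0, 1, 1, 2, 1, 0, 1, 1, 2, 1, 1, 1, 0, 1, 1, 1, 0, 0, 1, 1, 2, 0, 1, 2, 1]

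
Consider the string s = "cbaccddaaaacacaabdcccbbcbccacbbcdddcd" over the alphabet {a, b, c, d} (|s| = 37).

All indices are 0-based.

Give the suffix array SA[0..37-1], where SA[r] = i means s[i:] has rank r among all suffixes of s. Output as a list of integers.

[7, 8, 14, 9, 15, 12, 10, 27, 2, 1, 21, 29, 22, 24, 30, 16, 13, 11, 26, 0, 20, 28, 23, 25, 19, 18, 3, 35, 4, 31, 36, 6, 17, 34, 5, 33, 32]

rank | idx | suffix
   0 |   7 | aaaacacaabdcccbbcbccacbbcdddcd
   1 |   8 | aaacacaabdcccbbcbccacbbcdddcd
   2 |  14 | aabdcccbbcbccacbbcdddcd
   3 |   9 | aacacaabdcccbbcbccacbbcdddcd
   4 |  15 | abdcccbbcbccacbbcdddcd
   5 |  12 | acaabdcccbbcbccacbbcdddcd
   6 |  10 | acacaabdcccbbcbccacbbcdddcd
   7 |  27 | acbbcdddcd
   8 |   2 | accddaaaacacaabdcccbbcbccacbbcdddcd
   9 |   1 | baccddaaaacacaabdcccbbcbccacbbcdddcd
  10 |  21 | bbcbccacbbcdddcd
  11 |  29 | bbcdddcd
  12 |  22 | bcbccacbbcdddcd
  13 |  24 | bccacbbcdddcd
  14 |  30 | bcdddcd
  15 |  16 | bdcccbbcbccacbbcdddcd
  16 |  13 | caabdcccbbcbccacbbcdddcd
  17 |  11 | cacaabdcccbbcbccacbbcdddcd
  18 |  26 | cacbbcdddcd
  19 |   0 | cbaccddaaaacacaabdcccbbcbccacbbcdddcd
  20 |  20 | cbbcbccacbbcdddcd
  21 |  28 | cbbcdddcd
  22 |  23 | cbccacbbcdddcd
  23 |  25 | ccacbbcdddcd
  24 |  19 | ccbbcbccacbbcdddcd
  25 |  18 | cccbbcbccacbbcdddcd
  26 |   3 | ccddaaaacacaabdcccbbcbccacbbcdddcd
  27 |  35 | cd
  28 |   4 | cddaaaacacaabdcccbbcbccacbbcdddcd
  29 |  31 | cdddcd
  30 |  36 | d
  31 |   6 | daaaacacaabdcccbbcbccacbbcdddcd
  32 |  17 | dcccbbcbccacbbcdddcd
  33 |  34 | dcd
  34 |   5 | ddaaaacacaabdcccbbcbccacbbcdddcd
  35 |  33 | ddcd
  36 |  32 | dddcd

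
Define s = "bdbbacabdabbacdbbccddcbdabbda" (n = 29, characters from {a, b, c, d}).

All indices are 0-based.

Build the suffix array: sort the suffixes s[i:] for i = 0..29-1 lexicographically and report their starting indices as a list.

[28, 9, 24, 6, 4, 12, 3, 11, 2, 10, 15, 25, 16, 26, 7, 22, 0, 5, 21, 17, 13, 18, 27, 8, 23, 1, 14, 20, 19]

rank | idx | suffix
   0 |  28 | a
   1 |   9 | abbacdbbccddcbdabbda
   2 |  24 | abbda
   3 |   6 | abdabbacdbbccddcbdabbda
   4 |   4 | acabdabbacdbbccddcbdabbda
   5 |  12 | acdbbccddcbdabbda
   6 |   3 | bacabdabbacdbbccddcbdabbda
   7 |  11 | bacdbbccddcbdabbda
   8 |   2 | bbacabdabbacdbbccddcbdabbda
   9 |  10 | bbacdbbccddcbdabbda
  10 |  15 | bbccddcbdabbda
  11 |  25 | bbda
  12 |  16 | bccddcbdabbda
  13 |  26 | bda
  14 |   7 | bdabbacdbbccddcbdabbda
  15 |  22 | bdabbda
  16 |   0 | bdbbacabdabbacdbbccddcbdabbda
  17 |   5 | cabdabbacdbbccddcbdabbda
  18 |  21 | cbdabbda
  19 |  17 | ccddcbdabbda
  20 |  13 | cdbbccddcbdabbda
  21 |  18 | cddcbdabbda
  22 |  27 | da
  23 |   8 | dabbacdbbccddcbdabbda
  24 |  23 | dabbda
  25 |   1 | dbbacabdabbacdbbccddcbdabbda
  26 |  14 | dbbccddcbdabbda
  27 |  20 | dcbdabbda
  28 |  19 | ddcbdabbda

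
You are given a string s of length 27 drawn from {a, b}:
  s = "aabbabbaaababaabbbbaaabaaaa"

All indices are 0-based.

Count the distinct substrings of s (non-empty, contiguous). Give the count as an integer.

rank→(start, suffix):
  0 → (26, 'a')
  1 → (25, 'aa')
  2 → (24, 'aaa')
  3 → (23, 'aaaa')
  4 → (19, 'aaabaaaa')
  5 → (7, 'aaababaabbbbaaabaaaa')
  6 → (20, 'aabaaaa')
  7 → (8, 'aababaabbbbaaabaaaa')
  8 → (0, 'aabbabbaaababaabbbbaaabaaaa')
  9 → (13, 'aabbbbaaabaaaa')
  10 → (21, 'abaaaa')
  11 → (11, 'abaabbbbaaabaaaa')
  12 → (9, 'ababaabbbbaaabaaaa')
  13 → (4, 'abbaaababaabbbbaaabaaaa')
  14 → (1, 'abbabbaaababaabbbbaaabaaaa')
  15 → (14, 'abbbbaaabaaaa')
  16 → (22, 'baaaa')
  17 → (18, 'baaabaaaa')
  18 → (6, 'baaababaabbbbaaabaaaa')
  19 → (12, 'baabbbbaaabaaaa')
  20 → (10, 'babaabbbbaaabaaaa')
  21 → (3, 'babbaaababaabbbbaaabaaaa')
  22 → (17, 'bbaaabaaaa')
  23 → (5, 'bbaaababaabbbbaaabaaaa')
  24 → (2, 'bbabbaaababaabbbbaaabaaaa')
  25 → (16, 'bbbaaabaaaa')
  26 → (15, 'bbbbaaabaaaa')

SA = [26, 25, 24, 23, 19, 7, 20, 8, 0, 13, 21, 11, 9, 4, 1, 14, 22, 18, 6, 12, 10, 3, 17, 5, 2, 16, 15]
[i] adj suffixes → lcp
  [1] 26/25 → 1 ('a')
  [2] 25/24 → 2 ('aa')
  [3] 24/23 → 3 ('aaa')
  [4] 23/19 → 3 ('aaa')
  [5] 19/7 → 5 ('aaaba')
  [6] 7/20 → 2 ('aa')
  [7] 20/8 → 4 ('aaba')
  [8] 8/0 → 3 ('aab')
  [9] 0/13 → 4 ('aabb')
  [10] 13/21 → 1 ('a')
  [11] 21/11 → 4 ('abaa')
  [12] 11/9 → 3 ('aba')
  [13] 9/4 → 2 ('ab')
  [14] 4/1 → 4 ('abba')
  [15] 1/14 → 3 ('abb')
  [16] 14/22 → 0 ('')
  [17] 22/18 → 4 ('baaa')
  [18] 18/6 → 6 ('baaaba')
  [19] 6/12 → 3 ('baa')
  [20] 12/10 → 2 ('ba')
  [21] 10/3 → 3 ('bab')
  [22] 3/17 → 1 ('b')
  [23] 17/5 → 7 ('bbaaaba')
  [24] 5/2 → 3 ('bba')
  [25] 2/16 → 2 ('bb')
  [26] 16/15 → 3 ('bbb')

n(n+1)/2 = 27·28/2 = 378
Σ LCP = 0 + 1 + 2 + 3 + 3 + 5 + 2 + 4 + 3 + 4 + 1 + 4 + 3 + 2 + 4 + 3 + 0 + 4 + 6 + 3 + 2 + 3 + 1 + 7 + 3 + 2 + 3 = 78
distinct = 378 − 78 = 300

300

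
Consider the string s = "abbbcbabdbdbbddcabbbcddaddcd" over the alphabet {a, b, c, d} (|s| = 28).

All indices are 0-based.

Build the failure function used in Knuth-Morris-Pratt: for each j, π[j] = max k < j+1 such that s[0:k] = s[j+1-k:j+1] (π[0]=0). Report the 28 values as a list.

[0, 0, 0, 0, 0, 0, 1, 2, 0, 0, 0, 0, 0, 0, 0, 0, 1, 2, 3, 4, 5, 0, 0, 1, 0, 0, 0, 0]

π[0] = 0
j=1 s[j]='b': π[1]=0 (border '')
j=2 s[j]='b': π[2]=0 (border '')
j=3 s[j]='b': π[3]=0 (border '')
j=4 s[j]='c': π[4]=0 (border '')
j=5 s[j]='b': π[5]=0 (border '')
j=6 s[j]='a': π[6]=1 (border 'a')
j=7 s[j]='b': π[7]=2 (border 'ab')
j=8 s[j]='d': k: 2→0; π[8]=0 (border '')
j=9 s[j]='b': π[9]=0 (border '')
j=10 s[j]='d': π[10]=0 (border '')
j=11 s[j]='b': π[11]=0 (border '')
j=12 s[j]='b': π[12]=0 (border '')
j=13 s[j]='d': π[13]=0 (border '')
j=14 s[j]='d': π[14]=0 (border '')
j=15 s[j]='c': π[15]=0 (border '')
j=16 s[j]='a': π[16]=1 (border 'a')
j=17 s[j]='b': π[17]=2 (border 'ab')
j=18 s[j]='b': π[18]=3 (border 'abb')
j=19 s[j]='b': π[19]=4 (border 'abbb')
j=20 s[j]='c': π[20]=5 (border 'abbbc')
j=21 s[j]='d': k: 5→0; π[21]=0 (border '')
j=22 s[j]='d': π[22]=0 (border '')
j=23 s[j]='a': π[23]=1 (border 'a')
j=24 s[j]='d': k: 1→0; π[24]=0 (border '')
j=25 s[j]='d': π[25]=0 (border '')
j=26 s[j]='c': π[26]=0 (border '')
j=27 s[j]='d': π[27]=0 (border '')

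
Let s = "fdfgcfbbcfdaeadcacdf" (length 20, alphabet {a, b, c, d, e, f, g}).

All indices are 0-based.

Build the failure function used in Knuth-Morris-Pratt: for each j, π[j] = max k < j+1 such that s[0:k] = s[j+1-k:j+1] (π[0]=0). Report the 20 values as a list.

[0, 0, 1, 0, 0, 1, 0, 0, 0, 1, 2, 0, 0, 0, 0, 0, 0, 0, 0, 1]

π[0] = 0
j=1 s[j]='d': π[1]=0 (border '')
j=2 s[j]='f': π[2]=1 (border 'f')
j=3 s[j]='g': k: 1→0; π[3]=0 (border '')
j=4 s[j]='c': π[4]=0 (border '')
j=5 s[j]='f': π[5]=1 (border 'f')
j=6 s[j]='b': k: 1→0; π[6]=0 (border '')
j=7 s[j]='b': π[7]=0 (border '')
j=8 s[j]='c': π[8]=0 (border '')
j=9 s[j]='f': π[9]=1 (border 'f')
j=10 s[j]='d': π[10]=2 (border 'fd')
j=11 s[j]='a': k: 2→0; π[11]=0 (border '')
j=12 s[j]='e': π[12]=0 (border '')
j=13 s[j]='a': π[13]=0 (border '')
j=14 s[j]='d': π[14]=0 (border '')
j=15 s[j]='c': π[15]=0 (border '')
j=16 s[j]='a': π[16]=0 (border '')
j=17 s[j]='c': π[17]=0 (border '')
j=18 s[j]='d': π[18]=0 (border '')
j=19 s[j]='f': π[19]=1 (border 'f')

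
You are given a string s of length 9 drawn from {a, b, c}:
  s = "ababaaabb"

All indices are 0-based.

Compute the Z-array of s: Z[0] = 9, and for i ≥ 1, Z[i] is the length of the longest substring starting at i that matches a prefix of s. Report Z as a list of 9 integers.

[9, 0, 3, 0, 1, 1, 2, 0, 0]

Z[0]=9
i=1: outside box; Z[1]=0
i=2: outside box; Z[2]=3 scan→box=[2,5)
i=3: min(r-i=2, Z[1]=0)=0; Z[3]=0
i=4: min(r-i=1, Z[2]=3)=1; Z[4]=1
i=5: outside box; Z[5]=1 scan→box=[5,6)
i=6: outside box; Z[6]=2 scan→box=[6,8)
i=7: min(r-i=1, Z[1]=0)=0; Z[7]=0
i=8: outside box; Z[8]=0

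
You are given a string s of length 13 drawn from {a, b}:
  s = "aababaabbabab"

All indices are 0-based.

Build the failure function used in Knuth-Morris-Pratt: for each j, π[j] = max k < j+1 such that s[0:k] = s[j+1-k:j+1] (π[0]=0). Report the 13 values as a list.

[0, 1, 0, 1, 0, 1, 2, 3, 0, 1, 0, 1, 0]

π[0] = 0
j=1 s[j]='a': π[1]=1 (border 'a')
j=2 s[j]='b': k: 1→0; π[2]=0 (border '')
j=3 s[j]='a': π[3]=1 (border 'a')
j=4 s[j]='b': k: 1→0; π[4]=0 (border '')
j=5 s[j]='a': π[5]=1 (border 'a')
j=6 s[j]='a': π[6]=2 (border 'aa')
j=7 s[j]='b': π[7]=3 (border 'aab')
j=8 s[j]='b': k: 3→0; π[8]=0 (border '')
j=9 s[j]='a': π[9]=1 (border 'a')
j=10 s[j]='b': k: 1→0; π[10]=0 (border '')
j=11 s[j]='a': π[11]=1 (border 'a')
j=12 s[j]='b': k: 1→0; π[12]=0 (border '')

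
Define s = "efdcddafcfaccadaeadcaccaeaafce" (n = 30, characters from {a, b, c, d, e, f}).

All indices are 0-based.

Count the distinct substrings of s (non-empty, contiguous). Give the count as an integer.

rank | idx | suffix
   0 |  25 | aafce
   1 |  10 | accadaeadcaccaeaafce
   2 |  20 | accaeaafce
   3 |  13 | adaeadcaccaeaafce
   4 |  17 | adcaccaeaafce
   5 |  23 | aeaafce
   6 |  15 | aeadcaccaeaafce
   7 |  26 | afce
   8 |   6 | afcfaccadaeadcaccaeaafce
   9 |  19 | caccaeaafce
  10 |  12 | cadaeadcaccaeaafce
  11 |  22 | caeaafce
  12 |  11 | ccadaeadcaccaeaafce
  13 |  21 | ccaeaafce
  14 |   3 | cddafcfaccadaeadcaccaeaafce
  15 |  28 | ce
  16 |   8 | cfaccadaeadcaccaeaafce
  17 |  14 | daeadcaccaeaafce
  18 |   5 | dafcfaccadaeadcaccaeaafce
  19 |  18 | dcaccaeaafce
  20 |   2 | dcddafcfaccadaeadcaccaeaafce
  21 |   4 | ddafcfaccadaeadcaccaeaafce
  22 |  29 | e
  23 |  24 | eaafce
  24 |  16 | eadcaccaeaafce
  25 |   0 | efdcddafcfaccadaeadcaccaeaafce
  26 |   9 | faccadaeadcaccaeaafce
  27 |  27 | fce
  28 |   7 | fcfaccadaeadcaccaeaafce
  29 |   1 | fdcddafcfaccadaeadcaccaeaafce

SA = [25, 10, 20, 13, 17, 23, 15, 26, 6, 19, 12, 22, 11, 21, 3, 28, 8, 14, 5, 18, 2, 4, 29, 24, 16, 0, 9, 27, 7, 1]
rank  pair      lcp
   1  s[25:],s[10:]  1  'a'
   2  s[10:],s[20:]  4  'acca'
   3  s[20:],s[13:]  1  'a'
   4  s[13:],s[17:]  2  'ad'
   5  s[17:],s[23:]  1  'a'
   6  s[23:],s[15:]  3  'aea'
   7  s[15:],s[26:]  1  'a'
   8  s[26:],s[6:]  3  'afc'
   9  s[6:],s[19:]  0  ''
  10  s[19:],s[12:]  2  'ca'
  11  s[12:],s[22:]  2  'ca'
  12  s[22:],s[11:]  1  'c'
  13  s[11:],s[21:]  3  'cca'
  14  s[21:],s[3:]  1  'c'
  15  s[3:],s[28:]  1  'c'
  16  s[28:],s[8:]  1  'c'
  17  s[8:],s[14:]  0  ''
  18  s[14:],s[5:]  2  'da'
  19  s[5:],s[18:]  1  'd'
  20  s[18:],s[2:]  2  'dc'
  21  s[2:],s[4:]  1  'd'
  22  s[4:],s[29:]  0  ''
  23  s[29:],s[24:]  1  'e'
  24  s[24:],s[16:]  2  'ea'
  25  s[16:],s[0:]  1  'e'
  26  s[0:],s[9:]  0  ''
  27  s[9:],s[27:]  1  'f'
  28  s[27:],s[7:]  2  'fc'
  29  s[7:],s[1:]  1  'f'

n(n+1)/2 = 30·31/2 = 465
Σ LCP = 0 + 1 + 4 + 1 + 2 + 1 + 3 + 1 + 3 + 0 + 2 + 2 + 1 + 3 + 1 + 1 + 1 + 0 + 2 + 1 + 2 + 1 + 0 + 1 + 2 + 1 + 0 + 1 + 2 + 1 = 41
distinct = 465 − 41 = 424

424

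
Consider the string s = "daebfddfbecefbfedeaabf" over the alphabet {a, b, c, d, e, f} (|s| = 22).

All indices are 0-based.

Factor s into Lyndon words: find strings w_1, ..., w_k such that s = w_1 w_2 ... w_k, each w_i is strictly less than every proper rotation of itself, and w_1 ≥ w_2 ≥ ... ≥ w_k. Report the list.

["d", "aebfddfbecefbfede", "aabf"]

emit factor 1: 'd' (i=0, period=1)
emit factor 2: 'aebfddfbecefbfede' (i=1, period=17)
emit factor 3: 'aabf' (i=18, period=4)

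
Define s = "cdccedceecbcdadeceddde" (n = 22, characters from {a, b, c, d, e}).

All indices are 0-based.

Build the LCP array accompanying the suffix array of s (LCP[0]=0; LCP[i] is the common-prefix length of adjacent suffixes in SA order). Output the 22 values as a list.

rank→(start, suffix):
  0 → (13, 'adeceddde')
  1 → (10, 'bcdadeceddde')
  2 → (9, 'cbcdadeceddde')
  3 → (2, 'ccedceecbcdadeceddde')
  4 → (11, 'cdadeceddde')
  5 → (0, 'cdccedceecbcdadeceddde')
  6 → (3, 'cedceecbcdadeceddde')
  7 → (16, 'ceddde')
  8 → (6, 'ceecbcdadeceddde')
  9 → (12, 'dadeceddde')
  10 → (1, 'dccedceecbcdadeceddde')
  11 → (5, 'dceecbcdadeceddde')
  12 → (18, 'ddde')
  13 → (19, 'dde')
  14 → (20, 'de')
  15 → (14, 'deceddde')
  16 → (21, 'e')
  17 → (8, 'ecbcdadeceddde')
  18 → (15, 'eceddde')
  19 → (4, 'edceecbcdadeceddde')
  20 → (17, 'eddde')
  21 → (7, 'eecbcdadeceddde')

SA = [13, 10, 9, 2, 11, 0, 3, 16, 6, 12, 1, 5, 18, 19, 20, 14, 21, 8, 15, 4, 17, 7]
i: (SA[i-1],SA[i]) lcp shared
  1: (13,10) 0 ''
  2: (10,9) 0 ''
  3: (9,2) 1 'c'
  4: (2,11) 1 'c'
  5: (11,0) 2 'cd'
  6: (0,3) 1 'c'
  7: (3,16) 3 'ced'
  8: (16,6) 2 'ce'
  9: (6,12) 0 ''
  10: (12,1) 1 'd'
  11: (1,5) 2 'dc'
  12: (5,18) 1 'd'
  13: (18,19) 2 'dd'
  14: (19,20) 1 'd'
  15: (20,14) 2 'de'
  16: (14,21) 0 ''
  17: (21,8) 1 'e'
  18: (8,15) 2 'ec'
  19: (15,4) 1 'e'
  20: (4,17) 2 'ed'
  21: (17,7) 1 'e'

[0, 0, 0, 1, 1, 2, 1, 3, 2, 0, 1, 2, 1, 2, 1, 2, 0, 1, 2, 1, 2, 1]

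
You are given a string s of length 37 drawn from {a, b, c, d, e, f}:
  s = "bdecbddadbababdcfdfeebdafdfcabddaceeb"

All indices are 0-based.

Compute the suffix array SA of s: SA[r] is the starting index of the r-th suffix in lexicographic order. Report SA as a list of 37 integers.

sorted suffixes:
  #0 SA[0]=10  'ababdcfdfeebdafdfcabddaceeb'
  #1 SA[1]=12  'abdcfdfeebdafdfcabddaceeb'
  #2 SA[2]=28  'abddaceeb'
  #3 SA[3]=32  'aceeb'
  #4 SA[4]=7  'adbababdcfdfeebdafdfcabddaceeb'
  #5 SA[5]=23  'afdfcabddaceeb'
  #6 SA[6]=36  'b'
  #7 SA[7]=9  'bababdcfdfeebdafdfcabddaceeb'
  #8 SA[8]=11  'babdcfdfeebdafdfcabddaceeb'
  #9 SA[9]=21  'bdafdfcabddaceeb'
  #10 SA[10]=13  'bdcfdfeebdafdfcabddaceeb'
  #11 SA[11]=29  'bddaceeb'
  #12 SA[12]=4  'bddadbababdcfdfeebdafdfcabddaceeb'
  #13 SA[13]=0  'bdecbddadbababdcfdfeebdafdfcabddaceeb'
  #14 SA[14]=27  'cabddaceeb'
  #15 SA[15]=3  'cbddadbababdcfdfeebdafdfcabddaceeb'
  #16 SA[16]=33  'ceeb'
  #17 SA[17]=15  'cfdfeebdafdfcabddaceeb'
  #18 SA[18]=31  'daceeb'
  #19 SA[19]=6  'dadbababdcfdfeebdafdfcabddaceeb'
  #20 SA[20]=22  'dafdfcabddaceeb'
  #21 SA[21]=8  'dbababdcfdfeebdafdfcabddaceeb'
  #22 SA[22]=14  'dcfdfeebdafdfcabddaceeb'
  #23 SA[23]=30  'ddaceeb'
  #24 SA[24]=5  'ddadbababdcfdfeebdafdfcabddaceeb'
  #25 SA[25]=1  'decbddadbababdcfdfeebdafdfcabddaceeb'
  #26 SA[26]=25  'dfcabddaceeb'
  #27 SA[27]=17  'dfeebdafdfcabddaceeb'
  #28 SA[28]=35  'eb'
  #29 SA[29]=20  'ebdafdfcabddaceeb'
  #30 SA[30]=2  'ecbddadbababdcfdfeebdafdfcabddaceeb'
  #31 SA[31]=34  'eeb'
  #32 SA[32]=19  'eebdafdfcabddaceeb'
  #33 SA[33]=26  'fcabddaceeb'
  #34 SA[34]=24  'fdfcabddaceeb'
  #35 SA[35]=16  'fdfeebdafdfcabddaceeb'
  #36 SA[36]=18  'feebdafdfcabddaceeb'

[10, 12, 28, 32, 7, 23, 36, 9, 11, 21, 13, 29, 4, 0, 27, 3, 33, 15, 31, 6, 22, 8, 14, 30, 5, 1, 25, 17, 35, 20, 2, 34, 19, 26, 24, 16, 18]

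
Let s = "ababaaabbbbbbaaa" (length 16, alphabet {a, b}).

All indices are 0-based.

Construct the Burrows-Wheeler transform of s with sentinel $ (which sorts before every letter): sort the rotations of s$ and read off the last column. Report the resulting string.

aaabbab$abaabbbba

rank  rotation           last
    0  $ababaaabbbbbbaaa  a
    1  a$ababaaabbbbbbaa  a
    2  aa$ababaaabbbbbba  a
    3  aaa$ababaaabbbbbb  b
    4  aaabbbbbbaaa$abab  b
    5  aabbbbbbaaa$ababa  a
    6  abaaabbbbbbaaa$ab  b
    7  ababaaabbbbbbaaa$  $
    8  abbbbbbaaa$ababaa  a
    9  baaa$ababaaabbbbb  b
   10  baaabbbbbbaaa$aba  a
   11  babaaabbbbbbaaa$a  a
   12  bbaaa$ababaaabbbb  b
   13  bbbaaa$ababaaabbb  b
   14  bbbbaaa$ababaaabb  b
   15  bbbbbaaa$ababaaab  b
   16  bbbbbbaaa$ababaaa  a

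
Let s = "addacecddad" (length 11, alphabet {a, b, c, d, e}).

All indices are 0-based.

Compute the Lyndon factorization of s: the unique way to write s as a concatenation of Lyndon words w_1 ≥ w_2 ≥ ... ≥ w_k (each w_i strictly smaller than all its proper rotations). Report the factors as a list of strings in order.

emit factor 1: 'add' (i=0, period=3)
emit factor 2: 'acecddad' (i=3, period=8)

["add", "acecddad"]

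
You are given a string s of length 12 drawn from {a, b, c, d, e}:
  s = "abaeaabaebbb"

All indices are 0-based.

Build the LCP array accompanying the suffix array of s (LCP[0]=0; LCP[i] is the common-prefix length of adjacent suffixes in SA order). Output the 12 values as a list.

[0, 1, 4, 1, 2, 0, 1, 3, 1, 2, 0, 1]

sorted suffixes:
  #0 SA[0]=4  'aabaebbb'
  #1 SA[1]=0  'abaeaabaebbb'
  #2 SA[2]=5  'abaebbb'
  #3 SA[3]=2  'aeaabaebbb'
  #4 SA[4]=7  'aebbb'
  #5 SA[5]=11  'b'
  #6 SA[6]=1  'baeaabaebbb'
  #7 SA[7]=6  'baebbb'
  #8 SA[8]=10  'bb'
  #9 SA[9]=9  'bbb'
  #10 SA[10]=3  'eaabaebbb'
  #11 SA[11]=8  'ebbb'

SA = [4, 0, 5, 2, 7, 11, 1, 6, 10, 9, 3, 8]
rank  pair      lcp
   1  s[4:],s[0:]  1  'a'
   2  s[0:],s[5:]  4  'abae'
   3  s[5:],s[2:]  1  'a'
   4  s[2:],s[7:]  2  'ae'
   5  s[7:],s[11:]  0  ''
   6  s[11:],s[1:]  1  'b'
   7  s[1:],s[6:]  3  'bae'
   8  s[6:],s[10:]  1  'b'
   9  s[10:],s[9:]  2  'bb'
  10  s[9:],s[3:]  0  ''
  11  s[3:],s[8:]  1  'e'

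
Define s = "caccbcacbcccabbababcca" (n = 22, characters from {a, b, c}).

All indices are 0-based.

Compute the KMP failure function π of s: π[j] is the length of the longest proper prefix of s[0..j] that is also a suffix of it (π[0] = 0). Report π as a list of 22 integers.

π[0] = 0
j=1 s[j]='a': π[1]=0 (border '')
j=2 s[j]='c': π[2]=1 (border 'c')
j=3 s[j]='c': k: 1→0; π[3]=1 (border 'c')
j=4 s[j]='b': k: 1→0; π[4]=0 (border '')
j=5 s[j]='c': π[5]=1 (border 'c')
j=6 s[j]='a': π[6]=2 (border 'ca')
j=7 s[j]='c': π[7]=3 (border 'cac')
j=8 s[j]='b': k: 3→1→0; π[8]=0 (border '')
j=9 s[j]='c': π[9]=1 (border 'c')
j=10 s[j]='c': k: 1→0; π[10]=1 (border 'c')
j=11 s[j]='c': k: 1→0; π[11]=1 (border 'c')
j=12 s[j]='a': π[12]=2 (border 'ca')
j=13 s[j]='b': k: 2→0; π[13]=0 (border '')
j=14 s[j]='b': π[14]=0 (border '')
j=15 s[j]='a': π[15]=0 (border '')
j=16 s[j]='b': π[16]=0 (border '')
j=17 s[j]='a': π[17]=0 (border '')
j=18 s[j]='b': π[18]=0 (border '')
j=19 s[j]='c': π[19]=1 (border 'c')
j=20 s[j]='c': k: 1→0; π[20]=1 (border 'c')
j=21 s[j]='a': π[21]=2 (border 'ca')

[0, 0, 1, 1, 0, 1, 2, 3, 0, 1, 1, 1, 2, 0, 0, 0, 0, 0, 0, 1, 1, 2]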